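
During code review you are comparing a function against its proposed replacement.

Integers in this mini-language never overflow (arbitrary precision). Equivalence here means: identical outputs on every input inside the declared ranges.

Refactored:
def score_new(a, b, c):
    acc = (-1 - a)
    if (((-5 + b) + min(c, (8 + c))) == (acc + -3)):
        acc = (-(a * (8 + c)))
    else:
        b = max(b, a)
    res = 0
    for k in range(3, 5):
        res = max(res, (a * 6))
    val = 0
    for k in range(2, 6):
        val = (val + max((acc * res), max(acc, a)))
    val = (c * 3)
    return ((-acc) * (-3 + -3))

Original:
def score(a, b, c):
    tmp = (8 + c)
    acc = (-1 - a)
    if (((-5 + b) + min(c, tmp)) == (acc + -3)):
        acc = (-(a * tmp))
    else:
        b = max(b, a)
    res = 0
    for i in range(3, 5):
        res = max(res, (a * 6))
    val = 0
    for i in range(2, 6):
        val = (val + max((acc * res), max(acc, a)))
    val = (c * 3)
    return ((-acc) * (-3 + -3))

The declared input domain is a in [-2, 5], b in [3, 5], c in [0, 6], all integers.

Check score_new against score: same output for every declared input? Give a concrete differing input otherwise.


The two are interchangeable: constant usage differs; also arithmetic usage differs; also statement counts differ; also local variable names differ, and every declared input agrees.
Spot check at a=0, b=4, c=3 — score: tmp = 11; acc = -1; (((-5 + b) + min(c, tmp)) == (acc + -3)) -> false; b = 4; res = 0; [i=3]; res = 0; [i=4]; res = 0; val = 0; [i=2]; val = 0; [i=3]; val = 0; [i=4]; val = 0; [i=5]; val = 0; val = 9; return -6. score_new: acc = -1; (((-5 + b) + min(c, (8 + c))) == (acc + -3)) -> false; b = 4; res = 0; [k=3]; res = 0; [k=4]; res = 0; val = 0; [k=2]; val = 0; [k=3]; val = 0; [k=4]; val = 0; [k=5]; val = 0; val = 9; return -6. Both give -6.
An exhaustive pass over the 168 declared inputs shows identical outputs.
verdict: equivalent


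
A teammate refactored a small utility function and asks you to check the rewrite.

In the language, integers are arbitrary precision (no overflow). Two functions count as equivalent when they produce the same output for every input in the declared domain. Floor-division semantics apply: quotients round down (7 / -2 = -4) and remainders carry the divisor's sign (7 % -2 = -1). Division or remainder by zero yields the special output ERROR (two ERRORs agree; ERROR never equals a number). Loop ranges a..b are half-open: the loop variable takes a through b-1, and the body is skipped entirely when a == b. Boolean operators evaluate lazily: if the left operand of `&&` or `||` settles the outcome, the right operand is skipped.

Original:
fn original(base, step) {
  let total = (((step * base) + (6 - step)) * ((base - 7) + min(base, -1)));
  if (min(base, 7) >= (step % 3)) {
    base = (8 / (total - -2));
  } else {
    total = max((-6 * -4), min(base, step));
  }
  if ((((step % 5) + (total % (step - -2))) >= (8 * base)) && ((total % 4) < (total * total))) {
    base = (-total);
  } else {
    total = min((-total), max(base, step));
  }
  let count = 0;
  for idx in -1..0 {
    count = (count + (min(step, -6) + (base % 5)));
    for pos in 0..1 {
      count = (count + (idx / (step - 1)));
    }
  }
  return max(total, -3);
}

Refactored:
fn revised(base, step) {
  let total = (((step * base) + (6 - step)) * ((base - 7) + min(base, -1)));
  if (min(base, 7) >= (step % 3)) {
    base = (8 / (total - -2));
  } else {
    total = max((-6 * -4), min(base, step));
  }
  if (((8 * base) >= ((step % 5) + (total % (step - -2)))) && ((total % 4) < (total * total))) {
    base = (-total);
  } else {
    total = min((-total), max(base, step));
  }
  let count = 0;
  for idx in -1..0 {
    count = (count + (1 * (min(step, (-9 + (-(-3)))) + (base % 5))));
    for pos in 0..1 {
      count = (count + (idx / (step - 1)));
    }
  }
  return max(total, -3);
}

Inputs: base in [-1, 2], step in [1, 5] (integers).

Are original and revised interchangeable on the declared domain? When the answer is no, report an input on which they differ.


The rewrite breaks on base=-1, step=2, where the results are 24 and -3.
original: total becomes -18; next (min(base, 7) >= (step % 3)) evaluates to false; next total becomes 24; next ((((step % 5) + (total % (step - -2))) >= (8 * base)) && ((total % 4) < (total * total))) evaluates to true; next base becomes -24; next count becomes 0; next at idx=-1:; next count becomes -5; next at pos=0:; next count becomes -6; next final value 24
revised: total becomes -18; next (min(base, 7) >= (step % 3)) evaluates to false; next total becomes 24; next (((8 * base) >= ((step % 5) + (total % (step - -2)))) && ((total % 4) < (total * total))) evaluates to false; next total becomes -24; next count becomes 0; next at idx=-1:; next count becomes -2; next at pos=0:; next count becomes -3; next final value -3
verdict: not equivalent; witness: base=-1, step=2


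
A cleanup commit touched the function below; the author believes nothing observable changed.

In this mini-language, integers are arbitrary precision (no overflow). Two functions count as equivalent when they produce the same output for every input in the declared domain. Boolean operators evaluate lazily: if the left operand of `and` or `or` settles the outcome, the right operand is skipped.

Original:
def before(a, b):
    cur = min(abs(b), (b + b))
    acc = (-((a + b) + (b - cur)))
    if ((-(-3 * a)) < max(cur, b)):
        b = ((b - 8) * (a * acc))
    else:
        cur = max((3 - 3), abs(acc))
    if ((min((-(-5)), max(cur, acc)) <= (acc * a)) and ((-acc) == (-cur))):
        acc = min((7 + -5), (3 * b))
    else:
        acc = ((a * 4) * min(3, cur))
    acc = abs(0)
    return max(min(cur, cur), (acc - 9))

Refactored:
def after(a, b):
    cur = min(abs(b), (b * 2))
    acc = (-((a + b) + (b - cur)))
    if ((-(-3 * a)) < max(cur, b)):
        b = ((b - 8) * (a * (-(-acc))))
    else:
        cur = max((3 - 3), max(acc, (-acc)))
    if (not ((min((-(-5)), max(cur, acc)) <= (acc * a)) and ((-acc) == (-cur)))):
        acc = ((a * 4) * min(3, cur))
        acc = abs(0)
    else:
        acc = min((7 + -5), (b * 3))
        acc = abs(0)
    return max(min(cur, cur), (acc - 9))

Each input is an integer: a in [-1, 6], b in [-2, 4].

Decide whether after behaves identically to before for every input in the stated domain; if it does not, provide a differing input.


The two are interchangeable: min/max/abs usage differs, plus statement counts differ, plus arithmetic usage differs, plus boolean connective usage differs, plus constant usage differs, and every declared input agrees.
Tracing a=5, b=0: before: cur=0, then acc=-5, then ((-(-3 * a)) < max(cur, b)) is false, then cur=5, then ((min((-(-5)), max(cur, acc)) <= (acc * a)) and ((-acc) == (-cur))) is false, then acc=60, then acc=0, then returns 5 | after: cur=0, then acc=-5, then ((-(-3 * a)) < max(cur, b)) is false, then cur=5, then (not ((min((-(-5)), max(cur, acc)) <= (acc * a)) and ((-acc) == (-cur)))) is true, then acc=60, then acc=0, then returns 5 — matching result 5.
Every one of the 56 inputs gives matching results.
verdict: equivalent


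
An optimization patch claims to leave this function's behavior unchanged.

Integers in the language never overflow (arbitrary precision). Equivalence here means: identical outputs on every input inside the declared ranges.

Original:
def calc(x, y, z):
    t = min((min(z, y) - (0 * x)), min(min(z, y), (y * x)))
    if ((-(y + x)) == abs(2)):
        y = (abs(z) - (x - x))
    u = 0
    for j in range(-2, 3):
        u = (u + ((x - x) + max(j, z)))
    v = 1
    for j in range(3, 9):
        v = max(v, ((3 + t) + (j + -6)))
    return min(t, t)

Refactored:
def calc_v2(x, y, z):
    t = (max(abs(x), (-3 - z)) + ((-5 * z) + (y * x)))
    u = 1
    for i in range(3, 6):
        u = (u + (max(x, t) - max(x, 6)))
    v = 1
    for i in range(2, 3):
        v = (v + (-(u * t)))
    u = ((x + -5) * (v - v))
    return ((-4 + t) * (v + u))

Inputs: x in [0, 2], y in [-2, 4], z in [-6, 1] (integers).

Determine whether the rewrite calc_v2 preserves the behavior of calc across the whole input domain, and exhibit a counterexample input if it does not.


The rewrite breaks on x=0, y=-2, z=-6, where the results are -6 and -78445.
calc: t := -6 | ((-(y + x)) == abs(2)): true | y := 6 | u := 0 | iter j=-2: | u := -2 | iter j=-1: | u := -3 | iter j=0: | u := -3 | iter j=1: | u := -2 | iter j=2: | u := 0 | v := 1 | iter j=3: | v := 1 | iter j=4: | v := 1 | iter j=5: | v := 1 | iter j=6: | v := 1 | iter j=7: | v := 1 | iter j=8: | v := 1 | result -6
calc_v2: t := 33 | u := 1 | iter i=3: | u := 28 | iter i=4: | u := 55 | iter i=5: | u := 82 | v := 1 | iter i=2: | v := -2705 | u := 0 | result -78445
verdict: not equivalent; witness: x=0, y=-2, z=-6


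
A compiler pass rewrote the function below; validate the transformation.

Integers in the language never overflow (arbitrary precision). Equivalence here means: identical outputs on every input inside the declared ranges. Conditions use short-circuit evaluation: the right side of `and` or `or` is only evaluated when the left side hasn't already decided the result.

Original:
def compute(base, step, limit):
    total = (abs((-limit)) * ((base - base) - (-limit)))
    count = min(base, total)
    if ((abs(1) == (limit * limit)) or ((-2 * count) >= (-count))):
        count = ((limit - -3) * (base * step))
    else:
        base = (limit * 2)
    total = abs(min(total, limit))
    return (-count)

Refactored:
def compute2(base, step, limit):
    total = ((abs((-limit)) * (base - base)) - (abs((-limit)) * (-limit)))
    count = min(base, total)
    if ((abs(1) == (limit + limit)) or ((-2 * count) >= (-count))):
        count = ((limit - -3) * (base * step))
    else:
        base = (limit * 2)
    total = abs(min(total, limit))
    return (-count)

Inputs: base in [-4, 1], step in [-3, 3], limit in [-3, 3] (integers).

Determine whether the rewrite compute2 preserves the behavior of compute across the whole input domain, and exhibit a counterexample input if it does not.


base=1, step=-3, limit=1 yields 12 from compute but -1 from compute2.
verdict: not equivalent; witness: base=1, step=-3, limit=1


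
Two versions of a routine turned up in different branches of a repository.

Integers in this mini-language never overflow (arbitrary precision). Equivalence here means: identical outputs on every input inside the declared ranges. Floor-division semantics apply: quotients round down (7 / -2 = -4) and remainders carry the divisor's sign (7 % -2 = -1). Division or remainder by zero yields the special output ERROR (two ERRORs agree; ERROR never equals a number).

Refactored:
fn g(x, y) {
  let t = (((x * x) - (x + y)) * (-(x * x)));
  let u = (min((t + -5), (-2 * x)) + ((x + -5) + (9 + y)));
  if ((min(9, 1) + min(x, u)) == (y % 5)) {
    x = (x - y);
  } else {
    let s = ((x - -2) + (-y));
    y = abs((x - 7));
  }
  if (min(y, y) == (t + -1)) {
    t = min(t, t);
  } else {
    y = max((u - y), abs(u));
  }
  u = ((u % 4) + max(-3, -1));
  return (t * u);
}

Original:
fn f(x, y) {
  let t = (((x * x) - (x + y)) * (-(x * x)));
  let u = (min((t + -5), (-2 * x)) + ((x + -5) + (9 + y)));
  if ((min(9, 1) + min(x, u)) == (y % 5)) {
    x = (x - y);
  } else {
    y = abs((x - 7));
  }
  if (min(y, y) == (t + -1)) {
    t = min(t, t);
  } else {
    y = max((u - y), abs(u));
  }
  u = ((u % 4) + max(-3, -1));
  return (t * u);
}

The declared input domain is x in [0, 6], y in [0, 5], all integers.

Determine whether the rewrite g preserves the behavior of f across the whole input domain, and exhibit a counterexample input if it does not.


This is a faithful refactor — statement counts differ; and arithmetic usage differs; and constant usage differs; and local variable names differ, but the computed results match everywhere.
Spot check at x=1, y=4 — f: t := 4 | u := 7 | ((min(9, 1) + min(x, u)) == (y % 5)): false | y := 6 | (min(y, y) == (t + -1)): false | y := 7 | u := 2 | result 8. g: t := 4 | u := 7 | ((min(9, 1) + min(x, u)) == (y % 5)): false | s := -1 | y := 6 | (min(y, y) == (t + -1)): false | y := 7 | u := 2 | result 8. Both give 8.
Checked all 42 inputs in the declared domain: the outputs agree on every one.
verdict: equivalent


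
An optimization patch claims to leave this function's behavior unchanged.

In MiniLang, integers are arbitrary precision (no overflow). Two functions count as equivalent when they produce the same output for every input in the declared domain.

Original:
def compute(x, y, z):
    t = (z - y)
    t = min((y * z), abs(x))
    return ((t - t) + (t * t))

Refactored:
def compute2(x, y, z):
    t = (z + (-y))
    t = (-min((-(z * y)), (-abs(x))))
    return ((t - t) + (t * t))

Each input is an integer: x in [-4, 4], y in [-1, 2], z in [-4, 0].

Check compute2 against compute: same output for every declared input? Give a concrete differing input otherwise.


There is a counterexample at x=-4, y=-1, z=-3: 9 on one side, 16 on the other.
compute: t becomes -2; next t becomes 3; next final value 9
compute2: t becomes -2; next t becomes 4; next final value 16
verdict: not equivalent; witness: x=-4, y=-1, z=-3


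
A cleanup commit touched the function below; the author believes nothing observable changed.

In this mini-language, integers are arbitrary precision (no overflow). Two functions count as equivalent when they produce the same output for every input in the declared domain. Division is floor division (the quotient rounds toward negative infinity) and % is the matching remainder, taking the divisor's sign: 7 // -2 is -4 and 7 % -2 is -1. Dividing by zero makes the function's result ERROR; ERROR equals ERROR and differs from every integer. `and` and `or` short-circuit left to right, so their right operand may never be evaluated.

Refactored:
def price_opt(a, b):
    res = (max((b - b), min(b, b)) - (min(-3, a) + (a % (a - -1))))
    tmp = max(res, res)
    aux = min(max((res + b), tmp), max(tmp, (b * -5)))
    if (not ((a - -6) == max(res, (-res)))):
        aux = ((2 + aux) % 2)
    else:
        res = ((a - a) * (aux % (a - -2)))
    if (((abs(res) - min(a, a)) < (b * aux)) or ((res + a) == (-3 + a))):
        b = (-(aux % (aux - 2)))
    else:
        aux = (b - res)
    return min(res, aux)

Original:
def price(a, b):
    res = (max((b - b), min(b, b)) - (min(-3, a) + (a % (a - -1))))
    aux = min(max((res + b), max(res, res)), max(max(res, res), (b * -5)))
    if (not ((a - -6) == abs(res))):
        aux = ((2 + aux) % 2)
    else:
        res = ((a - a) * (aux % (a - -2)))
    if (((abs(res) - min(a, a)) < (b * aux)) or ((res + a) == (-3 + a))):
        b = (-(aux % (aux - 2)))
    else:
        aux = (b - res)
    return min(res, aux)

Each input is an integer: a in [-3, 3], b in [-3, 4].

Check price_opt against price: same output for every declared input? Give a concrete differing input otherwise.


This is a faithful refactor — statement counts differ; and min/max/abs usage differs; and local variable names differ, but the computed results match everywhere.
One worked example (a=-3, b=2) — price: res becomes 6; next aux becomes 6; next (not ((a - -6) == abs(res))) evaluates to true; next aux becomes 0; next (((abs(res) - min(a, a)) < (b * aux)) or ((res + a) == (-3 + a))) evaluates to false; next aux becomes -4; next final value -4; price_opt: res becomes 6; next tmp becomes 6; next aux becomes 6; next (not ((a - -6) == max(res, (-res)))) evaluates to true; next aux becomes 0; next (((abs(res) - min(a, a)) < (b * aux)) or ((res + a) == (-3 + a))) evaluates to false; next aux becomes -4; next final value -4; agreement on -4.
Sweeping the whole domain (56 inputs) finds no disagreement.
verdict: equivalent


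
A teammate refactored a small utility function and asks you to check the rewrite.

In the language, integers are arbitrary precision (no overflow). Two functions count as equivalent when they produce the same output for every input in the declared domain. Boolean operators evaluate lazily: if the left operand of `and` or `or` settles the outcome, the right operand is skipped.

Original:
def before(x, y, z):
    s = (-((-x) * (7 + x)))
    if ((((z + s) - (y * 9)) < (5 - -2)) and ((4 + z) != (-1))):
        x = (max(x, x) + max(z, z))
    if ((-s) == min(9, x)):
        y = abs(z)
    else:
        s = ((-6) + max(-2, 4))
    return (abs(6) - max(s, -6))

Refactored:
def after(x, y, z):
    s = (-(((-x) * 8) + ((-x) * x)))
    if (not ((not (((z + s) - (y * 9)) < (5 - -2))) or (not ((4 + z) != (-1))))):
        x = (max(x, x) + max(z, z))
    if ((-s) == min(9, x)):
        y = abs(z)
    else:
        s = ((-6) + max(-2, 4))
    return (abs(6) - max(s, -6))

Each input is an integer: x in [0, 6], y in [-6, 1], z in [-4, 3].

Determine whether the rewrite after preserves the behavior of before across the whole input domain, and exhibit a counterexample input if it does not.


Equivalent. The one real change (`7` became `8`) has no effect anywhere in the declared ranges.
Checked all 448 inputs in the declared domain: the outputs agree on every one.
As a probe, take x=0, y=-3, z=-4: before runs s = 0; ((((z + s) - (y * 9)) < (5 - -2)) and ((4 + z) != (-1))) -> false; ((-s) == min(9, x)) -> true; y = 4; return 6; after runs s = 0; (not ((not (((z + s) - (y * 9)) < (5 - -2))) or (not ((4 + z) != (-1))))) -> false; ((-s) == min(9, x)) -> true; y = 4; return 6; both end at 6.
verdict: equivalent


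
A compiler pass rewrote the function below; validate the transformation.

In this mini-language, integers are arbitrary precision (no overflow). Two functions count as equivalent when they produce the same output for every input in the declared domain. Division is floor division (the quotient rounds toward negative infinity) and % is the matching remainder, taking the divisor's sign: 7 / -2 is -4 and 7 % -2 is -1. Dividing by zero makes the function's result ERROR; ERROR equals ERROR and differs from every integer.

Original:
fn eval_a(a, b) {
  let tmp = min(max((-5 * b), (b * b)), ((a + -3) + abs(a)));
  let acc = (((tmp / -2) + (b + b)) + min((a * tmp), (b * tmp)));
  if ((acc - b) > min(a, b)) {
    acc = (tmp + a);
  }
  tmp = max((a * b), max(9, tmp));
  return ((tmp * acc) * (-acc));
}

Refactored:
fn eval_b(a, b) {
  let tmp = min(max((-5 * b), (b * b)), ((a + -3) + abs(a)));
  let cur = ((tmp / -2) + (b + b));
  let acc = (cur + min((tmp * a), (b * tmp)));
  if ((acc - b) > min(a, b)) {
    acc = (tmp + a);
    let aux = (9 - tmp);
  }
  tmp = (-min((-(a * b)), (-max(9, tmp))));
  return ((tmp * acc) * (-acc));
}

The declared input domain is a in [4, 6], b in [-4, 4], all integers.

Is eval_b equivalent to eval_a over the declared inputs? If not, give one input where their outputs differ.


Reading the diff, among the changes: min/max/abs usage differs; and constant usage differs; and statement counts differ; and local variable names differ; and arithmetic usage differs.
One worked example (a=5, b=3) — eval_a: tmp = 7; acc = 23; ((acc - b) > min(a, b)) -> true; acc = 12; tmp = 15; return -2160; eval_b: tmp = 7; cur = 2; acc = 23; ((acc - b) > min(a, b)) -> true; acc = 12; aux = 2; tmp = 15; return -2160; agreement on -2160.
Checked all 27 inputs in the declared domain: the outputs agree on every one.
verdict: equivalent


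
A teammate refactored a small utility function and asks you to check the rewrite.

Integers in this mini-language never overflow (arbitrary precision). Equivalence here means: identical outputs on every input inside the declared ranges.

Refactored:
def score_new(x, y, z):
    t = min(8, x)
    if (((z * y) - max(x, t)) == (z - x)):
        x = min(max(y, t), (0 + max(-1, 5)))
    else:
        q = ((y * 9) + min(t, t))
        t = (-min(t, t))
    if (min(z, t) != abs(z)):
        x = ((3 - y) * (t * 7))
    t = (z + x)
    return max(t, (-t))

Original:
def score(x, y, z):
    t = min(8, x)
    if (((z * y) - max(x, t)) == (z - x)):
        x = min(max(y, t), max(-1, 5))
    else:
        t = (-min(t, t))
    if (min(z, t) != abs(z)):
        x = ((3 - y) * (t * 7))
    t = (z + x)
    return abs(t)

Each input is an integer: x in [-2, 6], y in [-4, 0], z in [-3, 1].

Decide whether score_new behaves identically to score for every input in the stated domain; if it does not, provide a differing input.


Side by side, the visible changes include: constant usage differs, and local variable names differ, and arithmetic usage differs, and min/max/abs usage differs, and statement counts differ.
One worked example (x=3, y=-4, z=-2) — score: t becomes 3; next (((z * y) - max(x, t)) == (z - x)) evaluates to false; next t becomes -3; next (min(z, t) != abs(z)) evaluates to true; next x becomes -147; next t becomes -149; next final value 149; score_new: t becomes 3; next (((z * y) - max(x, t)) == (z - x)) evaluates to false; next q becomes -33; next t becomes -3; next (min(z, t) != abs(z)) evaluates to true; next x becomes -147; next t becomes -149; next final value 149; agreement on 149.
Every one of the 225 inputs gives matching results.
verdict: equivalent


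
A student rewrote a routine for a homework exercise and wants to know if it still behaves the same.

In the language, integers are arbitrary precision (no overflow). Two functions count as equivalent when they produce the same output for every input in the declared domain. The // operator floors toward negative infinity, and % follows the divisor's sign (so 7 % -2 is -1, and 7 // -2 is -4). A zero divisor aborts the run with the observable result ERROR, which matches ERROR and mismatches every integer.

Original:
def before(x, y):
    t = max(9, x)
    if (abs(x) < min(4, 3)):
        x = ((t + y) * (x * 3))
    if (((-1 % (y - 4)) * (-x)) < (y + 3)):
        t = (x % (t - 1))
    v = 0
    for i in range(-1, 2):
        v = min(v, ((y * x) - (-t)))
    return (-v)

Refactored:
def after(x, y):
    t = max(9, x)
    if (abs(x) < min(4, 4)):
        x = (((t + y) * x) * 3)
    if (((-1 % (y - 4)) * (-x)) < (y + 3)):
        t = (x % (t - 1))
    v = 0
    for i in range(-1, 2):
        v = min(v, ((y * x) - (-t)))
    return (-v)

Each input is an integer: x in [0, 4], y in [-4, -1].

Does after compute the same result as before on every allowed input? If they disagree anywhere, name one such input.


Take x=3, y=-4.
before: t = 9; (abs(x) < min(4, 3)) -> false; (((-1 % (y - 4)) * (-x)) < (y + 3)) -> false; v = 0; [i=-1]; v = -3; [i=0]; v = -3; [i=1]; v = -3; return 3
after: t = 9; (abs(x) < min(4, 4)) -> true; x = 45; (((-1 % (y - 4)) * (-x)) < (y + 3)) -> false; v = 0; [i=-1]; v = -171; [i=0]; v = -171; [i=1]; v = -171; return 171
3 and 171 differ, so these are not the same function on this domain.
verdict: not equivalent; witness: x=3, y=-4


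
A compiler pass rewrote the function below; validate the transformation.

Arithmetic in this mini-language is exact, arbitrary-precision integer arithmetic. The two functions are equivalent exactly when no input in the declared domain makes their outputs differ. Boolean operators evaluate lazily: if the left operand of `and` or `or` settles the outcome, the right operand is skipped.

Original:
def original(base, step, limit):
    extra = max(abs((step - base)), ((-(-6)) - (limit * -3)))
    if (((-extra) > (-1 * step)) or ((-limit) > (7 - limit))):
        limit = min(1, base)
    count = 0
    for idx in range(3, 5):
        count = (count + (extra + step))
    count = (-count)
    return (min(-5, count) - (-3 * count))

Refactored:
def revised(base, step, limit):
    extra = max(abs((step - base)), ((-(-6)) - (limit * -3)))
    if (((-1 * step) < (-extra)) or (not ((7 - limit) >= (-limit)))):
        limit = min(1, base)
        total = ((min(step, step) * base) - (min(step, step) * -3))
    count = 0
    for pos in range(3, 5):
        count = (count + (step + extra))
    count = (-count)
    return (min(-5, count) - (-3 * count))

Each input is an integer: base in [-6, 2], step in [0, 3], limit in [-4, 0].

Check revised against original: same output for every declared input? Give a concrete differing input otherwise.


Side by side, the visible changes include: min/max/abs usage differs; and arithmetic usage differs; and comparison usage differs; and statement counts differ; and boolean connective usage differs; and constant usage differs; and local variable names differ.
As a probe, take base=1, step=2, limit=-1: original runs extra = 3; (((-extra) > (-1 * step)) or ((-limit) > (7 - limit))) -> false; count = 0; [idx=3]; count = 5; [idx=4]; count = 10; count = -10; return -40; revised runs extra = 3; (((-1 * step) < (-extra)) or (not ((7 - limit) >= (-limit)))) -> false; count = 0; [pos=3]; count = 5; [pos=4]; count = 10; count = -10; return -40; both end at -40.
An exhaustive pass over the 180 declared inputs shows identical outputs.
verdict: equivalent


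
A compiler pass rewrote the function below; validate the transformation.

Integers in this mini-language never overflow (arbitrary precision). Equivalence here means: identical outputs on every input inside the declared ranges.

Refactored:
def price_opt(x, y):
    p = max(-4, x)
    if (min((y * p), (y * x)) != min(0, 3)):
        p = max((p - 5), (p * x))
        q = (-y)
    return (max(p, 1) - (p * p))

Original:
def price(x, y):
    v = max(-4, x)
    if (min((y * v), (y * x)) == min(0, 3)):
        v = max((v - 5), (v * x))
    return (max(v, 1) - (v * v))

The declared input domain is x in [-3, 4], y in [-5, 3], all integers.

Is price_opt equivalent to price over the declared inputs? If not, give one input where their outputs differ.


Try x=-3, y=-5.
price: v=-3, then (min((y * v), (y * x)) == min(0, 3)) is false, then returns -8
price_opt: p=-3, then (min((y * p), (y * x)) != min(0, 3)) is true, then p=9, then q=5, then returns -72
-8 != -72, so the rewrite changes behavior.
verdict: not equivalent; witness: x=-3, y=-5


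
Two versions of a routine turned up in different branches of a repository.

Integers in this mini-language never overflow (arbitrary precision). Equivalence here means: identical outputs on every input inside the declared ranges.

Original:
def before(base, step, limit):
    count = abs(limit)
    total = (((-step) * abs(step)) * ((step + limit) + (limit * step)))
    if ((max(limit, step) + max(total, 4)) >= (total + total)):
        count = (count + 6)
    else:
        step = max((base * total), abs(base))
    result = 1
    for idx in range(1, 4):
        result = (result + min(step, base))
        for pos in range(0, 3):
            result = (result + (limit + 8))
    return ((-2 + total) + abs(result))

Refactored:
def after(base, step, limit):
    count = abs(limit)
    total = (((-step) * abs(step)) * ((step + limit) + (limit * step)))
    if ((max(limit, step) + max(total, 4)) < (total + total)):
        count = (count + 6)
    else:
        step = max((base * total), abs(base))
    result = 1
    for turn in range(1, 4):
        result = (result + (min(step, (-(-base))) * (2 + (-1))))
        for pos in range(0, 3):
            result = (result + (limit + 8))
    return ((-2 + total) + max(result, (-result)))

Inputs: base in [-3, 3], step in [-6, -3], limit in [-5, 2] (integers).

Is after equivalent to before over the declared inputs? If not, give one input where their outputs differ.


At base=-3, step=-6, limit=-5: before gives 701, after gives 692.
verdict: not equivalent; witness: base=-3, step=-6, limit=-5


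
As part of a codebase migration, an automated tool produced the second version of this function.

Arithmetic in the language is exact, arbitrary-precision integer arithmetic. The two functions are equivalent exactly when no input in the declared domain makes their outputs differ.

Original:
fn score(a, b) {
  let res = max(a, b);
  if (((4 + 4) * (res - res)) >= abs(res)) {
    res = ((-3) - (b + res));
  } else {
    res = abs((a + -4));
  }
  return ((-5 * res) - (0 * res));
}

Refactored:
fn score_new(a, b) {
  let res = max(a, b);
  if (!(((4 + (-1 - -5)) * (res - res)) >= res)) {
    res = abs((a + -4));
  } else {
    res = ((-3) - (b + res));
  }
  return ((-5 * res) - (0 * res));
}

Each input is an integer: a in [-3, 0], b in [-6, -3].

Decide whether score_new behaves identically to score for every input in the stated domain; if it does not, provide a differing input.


There is a counterexample at a=-3, b=-6: -35 on one side, -30 on the other.
score: res := -3 | (((4 + 4) * (res - res)) >= abs(res)): false | res := 7 | result -35
score_new: res := -3 | (!(((4 + (-1 - -5)) * (res - res)) >= res)): false | res := 6 | result -30
verdict: not equivalent; witness: a=-3, b=-6


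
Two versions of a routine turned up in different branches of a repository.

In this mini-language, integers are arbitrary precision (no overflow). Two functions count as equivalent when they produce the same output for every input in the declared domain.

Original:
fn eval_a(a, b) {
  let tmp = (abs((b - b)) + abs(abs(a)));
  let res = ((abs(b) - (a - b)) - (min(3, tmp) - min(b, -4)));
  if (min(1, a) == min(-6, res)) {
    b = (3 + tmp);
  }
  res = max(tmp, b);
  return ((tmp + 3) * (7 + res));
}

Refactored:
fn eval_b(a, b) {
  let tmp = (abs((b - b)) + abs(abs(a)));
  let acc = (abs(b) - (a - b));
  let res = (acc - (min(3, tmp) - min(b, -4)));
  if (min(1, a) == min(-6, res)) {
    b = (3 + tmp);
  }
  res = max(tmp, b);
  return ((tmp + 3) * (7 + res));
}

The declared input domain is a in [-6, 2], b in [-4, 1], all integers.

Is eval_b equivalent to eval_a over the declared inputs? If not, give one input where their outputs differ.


Side by side, the visible changes include: statement counts differ, plus local variable names differ.
One worked example (a=-4, b=-2) — eval_a: tmp=4, then res=-3, then (min(1, a) == min(-6, res)) is false, then res=4, then returns 77; eval_b: tmp=4, then acc=4, then res=-3, then (min(1, a) == min(-6, res)) is false, then res=4, then returns 77; agreement on 77.
Sweeping the whole domain (54 inputs) finds no disagreement.
verdict: equivalent


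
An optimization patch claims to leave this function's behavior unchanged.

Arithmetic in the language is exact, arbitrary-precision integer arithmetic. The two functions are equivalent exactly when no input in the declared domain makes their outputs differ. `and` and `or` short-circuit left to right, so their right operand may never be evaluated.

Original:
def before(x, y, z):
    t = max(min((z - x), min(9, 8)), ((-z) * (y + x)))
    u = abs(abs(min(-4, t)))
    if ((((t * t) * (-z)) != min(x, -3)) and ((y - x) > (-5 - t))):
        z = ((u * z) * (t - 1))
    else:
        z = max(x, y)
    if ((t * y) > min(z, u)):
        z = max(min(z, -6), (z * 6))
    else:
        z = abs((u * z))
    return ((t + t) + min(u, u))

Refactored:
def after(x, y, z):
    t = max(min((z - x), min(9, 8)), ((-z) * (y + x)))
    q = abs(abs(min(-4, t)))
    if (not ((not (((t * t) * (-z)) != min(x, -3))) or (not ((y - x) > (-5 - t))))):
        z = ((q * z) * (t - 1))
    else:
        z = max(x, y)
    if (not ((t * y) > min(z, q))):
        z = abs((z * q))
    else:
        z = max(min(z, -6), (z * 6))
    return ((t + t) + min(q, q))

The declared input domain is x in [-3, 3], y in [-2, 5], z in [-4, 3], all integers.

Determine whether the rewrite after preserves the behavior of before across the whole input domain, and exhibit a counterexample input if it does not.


Differences: boolean connective usage differs; also local variable names differ — yet all 448 inputs agree.
verdict: equivalent


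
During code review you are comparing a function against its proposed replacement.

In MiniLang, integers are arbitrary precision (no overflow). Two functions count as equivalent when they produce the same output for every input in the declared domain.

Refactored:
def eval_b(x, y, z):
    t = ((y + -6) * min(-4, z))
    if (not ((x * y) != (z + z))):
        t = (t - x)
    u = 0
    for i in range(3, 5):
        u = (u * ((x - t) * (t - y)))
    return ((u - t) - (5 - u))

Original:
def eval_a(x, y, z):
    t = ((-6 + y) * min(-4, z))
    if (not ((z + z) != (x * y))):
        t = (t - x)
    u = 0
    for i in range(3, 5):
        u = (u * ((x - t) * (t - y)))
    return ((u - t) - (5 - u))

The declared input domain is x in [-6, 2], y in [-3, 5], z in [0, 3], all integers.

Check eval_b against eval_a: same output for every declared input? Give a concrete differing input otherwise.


This is a faithful refactor — same computation, different form, but the computed results match everywhere.
Spot check at x=2, y=3, z=1 — eval_a: t = 12; (not ((z + z) != (x * y))) -> false; u = 0; [i=3]; u = 0; [i=4]; u = 0; return -17. eval_b: t = 12; (not ((x * y) != (z + z))) -> false; u = 0; [i=3]; u = 0; [i=4]; u = 0; return -17. Both give -17.
Sweeping the whole domain (324 inputs) finds no disagreement.
verdict: equivalent


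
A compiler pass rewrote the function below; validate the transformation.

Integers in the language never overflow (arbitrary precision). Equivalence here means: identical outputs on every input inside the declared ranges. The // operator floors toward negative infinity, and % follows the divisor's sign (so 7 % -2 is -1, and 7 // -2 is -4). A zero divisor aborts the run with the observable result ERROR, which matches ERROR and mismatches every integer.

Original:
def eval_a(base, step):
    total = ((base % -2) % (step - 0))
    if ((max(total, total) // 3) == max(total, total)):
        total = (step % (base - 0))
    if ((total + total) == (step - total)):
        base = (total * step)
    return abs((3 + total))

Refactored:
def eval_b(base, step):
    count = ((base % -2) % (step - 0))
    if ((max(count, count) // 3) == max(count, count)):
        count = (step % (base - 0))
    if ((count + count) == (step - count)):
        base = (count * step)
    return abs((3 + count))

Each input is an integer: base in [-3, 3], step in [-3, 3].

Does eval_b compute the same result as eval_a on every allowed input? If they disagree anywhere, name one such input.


This is a faithful refactor — local variable names differ, but the computed results match everywhere.
One worked example (base=-1, step=3) — eval_a: total becomes 2; next ((max(total, total) // 3) == max(total, total)) evaluates to false; next ((total + total) == (step - total)) evaluates to false; next final value 5; eval_b: count becomes 2; next ((max(count, count) // 3) == max(count, count)) evaluates to false; next ((count + count) == (step - count)) evaluates to false; next final value 5; agreement on 5.
An exhaustive pass over the 49 declared inputs shows identical outputs.
verdict: equivalent


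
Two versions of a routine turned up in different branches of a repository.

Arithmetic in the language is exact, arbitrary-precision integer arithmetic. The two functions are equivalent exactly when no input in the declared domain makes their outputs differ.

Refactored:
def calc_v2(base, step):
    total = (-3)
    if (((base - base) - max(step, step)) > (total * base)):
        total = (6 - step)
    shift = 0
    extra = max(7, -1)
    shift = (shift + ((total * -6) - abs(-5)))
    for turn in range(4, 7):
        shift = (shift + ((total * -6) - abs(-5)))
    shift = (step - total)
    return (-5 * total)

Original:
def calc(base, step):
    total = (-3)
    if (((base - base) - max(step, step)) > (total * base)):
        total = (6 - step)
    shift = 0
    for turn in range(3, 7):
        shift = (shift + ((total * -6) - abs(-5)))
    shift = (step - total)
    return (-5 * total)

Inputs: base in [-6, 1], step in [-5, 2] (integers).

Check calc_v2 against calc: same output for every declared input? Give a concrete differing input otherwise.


This is a faithful refactor — statement counts differ; also loop structure differs; also min/max/abs usage differs; also arithmetic usage differs; also constant usage differs; also local variable names differ, but the computed results match everywhere.
Tracing base=-2, step=-1: calc: total becomes -3; next (((base - base) - max(step, step)) > (total * base)) evaluates to false; next shift becomes 0; next at turn=3:; next shift becomes 13; next at turn=4:; next shift becomes 26; next at turn=5:; next shift becomes 39; next at turn=6:; next shift becomes 52; next shift becomes 2; next final value 15 | calc_v2: total becomes -3; next (((base - base) - max(step, step)) > (total * base)) evaluates to false; next shift becomes 0; next extra becomes 7; next shift becomes 13; next at turn=4:; next shift becomes 26; next at turn=5:; next shift becomes 39; next at turn=6:; next shift becomes 52; next shift becomes 2; next final value 15 — matching result 15.
Sweeping the whole domain (64 inputs) finds no disagreement.
verdict: equivalent


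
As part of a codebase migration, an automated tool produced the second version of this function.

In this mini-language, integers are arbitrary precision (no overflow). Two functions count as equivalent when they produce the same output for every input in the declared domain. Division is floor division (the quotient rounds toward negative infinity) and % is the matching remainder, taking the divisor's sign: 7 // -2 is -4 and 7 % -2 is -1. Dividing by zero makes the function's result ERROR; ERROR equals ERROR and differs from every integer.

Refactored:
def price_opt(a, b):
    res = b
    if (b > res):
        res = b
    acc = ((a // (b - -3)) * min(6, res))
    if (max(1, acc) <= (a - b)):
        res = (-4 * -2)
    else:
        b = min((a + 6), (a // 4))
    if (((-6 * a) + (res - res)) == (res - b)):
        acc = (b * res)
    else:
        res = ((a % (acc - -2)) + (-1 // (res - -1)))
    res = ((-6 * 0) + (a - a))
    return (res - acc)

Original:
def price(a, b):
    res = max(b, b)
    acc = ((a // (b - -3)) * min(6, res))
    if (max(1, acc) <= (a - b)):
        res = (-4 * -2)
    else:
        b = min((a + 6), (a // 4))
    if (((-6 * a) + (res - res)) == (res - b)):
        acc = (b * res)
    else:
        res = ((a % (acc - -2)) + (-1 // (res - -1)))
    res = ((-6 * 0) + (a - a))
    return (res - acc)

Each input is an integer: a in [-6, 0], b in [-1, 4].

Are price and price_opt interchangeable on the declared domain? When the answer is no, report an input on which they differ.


The two versions differ — the changes include min/max/abs usage differs; also comparison usage differs; also statement counts differ; also branching structure differs.
Tracing a=-4, b=-1: price: res = -1; acc = 2; (max(1, acc) <= (a - b)) -> false; b = -1; (((-6 * a) + (res - res)) == (res - b)) -> false; division by zero -> ERROR | price_opt: res = -1; (b > res) -> false; acc = 2; (max(1, acc) <= (a - b)) -> false; b = -1; (((-6 * a) + (res - res)) == (res - b)) -> false; division by zero -> ERROR — matching result ERROR.
Sweeping the whole domain (42 inputs) finds no disagreement.
verdict: equivalent


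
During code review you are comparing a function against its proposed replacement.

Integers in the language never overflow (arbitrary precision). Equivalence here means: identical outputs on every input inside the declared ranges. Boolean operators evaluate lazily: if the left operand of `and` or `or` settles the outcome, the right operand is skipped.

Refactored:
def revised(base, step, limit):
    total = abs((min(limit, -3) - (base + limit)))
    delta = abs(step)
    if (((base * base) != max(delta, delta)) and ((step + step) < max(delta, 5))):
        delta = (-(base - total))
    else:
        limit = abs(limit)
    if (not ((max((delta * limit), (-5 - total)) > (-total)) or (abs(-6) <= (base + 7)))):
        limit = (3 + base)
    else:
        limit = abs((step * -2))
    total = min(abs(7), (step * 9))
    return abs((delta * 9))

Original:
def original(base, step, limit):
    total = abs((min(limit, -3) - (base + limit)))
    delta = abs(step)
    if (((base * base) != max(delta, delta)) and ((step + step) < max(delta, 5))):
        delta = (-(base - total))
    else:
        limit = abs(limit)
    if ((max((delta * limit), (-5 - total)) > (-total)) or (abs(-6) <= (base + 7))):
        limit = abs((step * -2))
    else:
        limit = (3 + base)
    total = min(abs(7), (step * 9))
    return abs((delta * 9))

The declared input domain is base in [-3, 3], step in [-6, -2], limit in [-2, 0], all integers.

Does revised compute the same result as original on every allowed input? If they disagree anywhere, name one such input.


Differences: boolean connective usage differs — yet all 105 inputs agree.
verdict: equivalent
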